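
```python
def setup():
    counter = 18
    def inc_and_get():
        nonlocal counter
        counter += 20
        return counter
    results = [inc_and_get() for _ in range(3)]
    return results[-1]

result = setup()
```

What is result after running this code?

Step 1: counter = 18.
Step 2: Three calls to inc_and_get(), each adding 20.
Step 3: Last value = 18 + 20 * 3 = 78

The answer is 78.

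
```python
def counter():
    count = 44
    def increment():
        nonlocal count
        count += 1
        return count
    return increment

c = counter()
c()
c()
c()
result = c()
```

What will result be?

Step 1: counter() creates closure with count = 44.
Step 2: Each c() call increments count via nonlocal. After 4 calls: 44 + 4 = 48.
Step 3: result = 48

The answer is 48.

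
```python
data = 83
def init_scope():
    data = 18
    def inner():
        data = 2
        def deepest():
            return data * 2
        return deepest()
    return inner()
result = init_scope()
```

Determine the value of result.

Step 1: deepest() looks up data through LEGB: not local, finds data = 2 in enclosing inner().
Step 2: Returns 2 * 2 = 4.
Step 3: result = 4

The answer is 4.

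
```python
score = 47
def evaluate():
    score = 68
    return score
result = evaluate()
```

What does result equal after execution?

Step 1: Global score = 47.
Step 2: evaluate() creates local score = 68, shadowing the global.
Step 3: Returns local score = 68. result = 68

The answer is 68.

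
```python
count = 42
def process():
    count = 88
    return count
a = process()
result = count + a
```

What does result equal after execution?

Step 1: Global count = 42. process() returns local count = 88.
Step 2: a = 88. Global count still = 42.
Step 3: result = 42 + 88 = 130

The answer is 130.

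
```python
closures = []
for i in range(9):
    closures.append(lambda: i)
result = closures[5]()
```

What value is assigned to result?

Step 1: The loop creates 9 lambdas, all referencing the same variable i.
Step 2: After the loop, i = 8 (final value).
Step 3: closures[5]() looks up i at call time and finds 8. This is the late binding gotcha. result = 8

The answer is 8.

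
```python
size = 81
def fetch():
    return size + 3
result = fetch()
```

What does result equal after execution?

Step 1: size = 81 is defined globally.
Step 2: fetch() looks up size from global scope = 81, then computes 81 + 3 = 84.
Step 3: result = 84

The answer is 84.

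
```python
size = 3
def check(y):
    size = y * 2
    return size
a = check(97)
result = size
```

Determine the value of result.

Step 1: Global size = 3.
Step 2: check(97) creates local size = 97 * 2 = 194.
Step 3: Global size unchanged because no global keyword. result = 3

The answer is 3.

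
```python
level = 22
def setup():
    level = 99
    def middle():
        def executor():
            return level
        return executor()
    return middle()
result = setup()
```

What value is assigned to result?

Step 1: setup() defines level = 99. middle() and executor() have no local level.
Step 2: executor() checks local (none), enclosing middle() (none), enclosing setup() and finds level = 99.
Step 3: result = 99

The answer is 99.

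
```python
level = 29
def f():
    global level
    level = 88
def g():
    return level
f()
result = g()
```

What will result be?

Step 1: level = 29.
Step 2: f() sets global level = 88.
Step 3: g() reads global level = 88. result = 88

The answer is 88.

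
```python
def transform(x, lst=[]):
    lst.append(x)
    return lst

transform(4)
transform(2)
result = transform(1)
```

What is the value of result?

Step 1: Mutable default argument gotcha! The list [] is created once.
Step 2: Each call appends to the SAME list: [4], [4, 2], [4, 2, 1].
Step 3: result = [4, 2, 1]

The answer is [4, 2, 1].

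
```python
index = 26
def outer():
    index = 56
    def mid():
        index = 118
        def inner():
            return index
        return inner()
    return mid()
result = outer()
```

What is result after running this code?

Step 1: Three levels of shadowing: global 26, outer 56, mid 118.
Step 2: inner() finds index = 118 in enclosing mid() scope.
Step 3: result = 118

The answer is 118.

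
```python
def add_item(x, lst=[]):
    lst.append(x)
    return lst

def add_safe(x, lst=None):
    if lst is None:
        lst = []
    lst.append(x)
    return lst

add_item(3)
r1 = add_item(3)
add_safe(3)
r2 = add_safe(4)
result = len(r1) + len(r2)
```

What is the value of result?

Step 1: add_item shares mutable default: after 2 calls, lst = [3, 3], len = 2.
Step 2: add_safe creates fresh list each time: r2 = [4], len = 1.
Step 3: result = 2 + 1 = 3

The answer is 3.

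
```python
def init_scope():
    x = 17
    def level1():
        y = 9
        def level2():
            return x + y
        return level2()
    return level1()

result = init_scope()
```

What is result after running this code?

Step 1: x = 17 in init_scope. y = 9 in level1.
Step 2: level2() reads x = 17 and y = 9 from enclosing scopes.
Step 3: result = 17 + 9 = 26

The answer is 26.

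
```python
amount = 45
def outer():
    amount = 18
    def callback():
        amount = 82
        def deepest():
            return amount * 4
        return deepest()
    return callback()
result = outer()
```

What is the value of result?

Step 1: deepest() looks up amount through LEGB: not local, finds amount = 82 in enclosing callback().
Step 2: Returns 82 * 4 = 328.
Step 3: result = 328

The answer is 328.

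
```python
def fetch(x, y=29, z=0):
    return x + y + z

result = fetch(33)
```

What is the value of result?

Step 1: fetch(33) uses defaults y = 29, z = 0.
Step 2: Returns 33 + 29 + 0 = 62.
Step 3: result = 62

The answer is 62.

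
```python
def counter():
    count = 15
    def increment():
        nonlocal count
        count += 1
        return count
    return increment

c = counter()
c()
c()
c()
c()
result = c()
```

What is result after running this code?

Step 1: counter() creates closure with count = 15.
Step 2: Each c() call increments count via nonlocal. After 5 calls: 15 + 5 = 20.
Step 3: result = 20

The answer is 20.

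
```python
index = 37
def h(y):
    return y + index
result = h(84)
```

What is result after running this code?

Step 1: index = 37 is defined globally.
Step 2: h(84) uses parameter y = 84 and looks up index from global scope = 37.
Step 3: result = 84 + 37 = 121

The answer is 121.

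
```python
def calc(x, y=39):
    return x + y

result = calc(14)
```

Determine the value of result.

Step 1: calc(14) uses default y = 39.
Step 2: Returns 14 + 39 = 53.
Step 3: result = 53

The answer is 53.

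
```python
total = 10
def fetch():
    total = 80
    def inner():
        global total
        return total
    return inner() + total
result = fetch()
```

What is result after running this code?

Step 1: Global total = 10. fetch() shadows with local total = 80.
Step 2: inner() uses global keyword, so inner() returns global total = 10.
Step 3: fetch() returns 10 + 80 = 90

The answer is 90.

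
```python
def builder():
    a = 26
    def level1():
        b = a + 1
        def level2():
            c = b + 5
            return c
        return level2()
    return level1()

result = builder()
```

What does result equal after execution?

Step 1: a = 26. b = a + 1 = 27.
Step 2: c = b + 5 = 27 + 5 = 32.
Step 3: result = 32

The answer is 32.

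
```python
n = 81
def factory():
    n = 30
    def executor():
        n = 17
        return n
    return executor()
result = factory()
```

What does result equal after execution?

Step 1: Three scopes define n: global (81), factory (30), executor (17).
Step 2: executor() has its own local n = 17, which shadows both enclosing and global.
Step 3: result = 17 (local wins in LEGB)

The answer is 17.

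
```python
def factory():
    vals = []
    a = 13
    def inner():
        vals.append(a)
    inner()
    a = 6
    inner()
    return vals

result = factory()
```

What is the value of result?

Step 1: a = 13. inner() appends current a to vals.
Step 2: First inner(): appends 13. Then a = 6.
Step 3: Second inner(): appends 6 (closure sees updated a). result = [13, 6]

The answer is [13, 6].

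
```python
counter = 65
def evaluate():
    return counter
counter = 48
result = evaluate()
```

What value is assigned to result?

Step 1: counter is first set to 65, then reassigned to 48.
Step 2: evaluate() is called after the reassignment, so it looks up the current global counter = 48.
Step 3: result = 48

The answer is 48.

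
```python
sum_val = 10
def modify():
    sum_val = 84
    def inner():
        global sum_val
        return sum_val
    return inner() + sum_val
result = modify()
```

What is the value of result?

Step 1: Global sum_val = 10. modify() shadows with local sum_val = 84.
Step 2: inner() uses global keyword, so inner() returns global sum_val = 10.
Step 3: modify() returns 10 + 84 = 94

The answer is 94.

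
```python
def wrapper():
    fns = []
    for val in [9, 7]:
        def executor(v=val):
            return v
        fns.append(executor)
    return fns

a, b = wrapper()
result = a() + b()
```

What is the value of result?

Step 1: Default argument v=val captures val at each iteration.
Step 2: a() returns 9 (captured at first iteration), b() returns 7 (captured at second).
Step 3: result = 9 + 7 = 16

The answer is 16.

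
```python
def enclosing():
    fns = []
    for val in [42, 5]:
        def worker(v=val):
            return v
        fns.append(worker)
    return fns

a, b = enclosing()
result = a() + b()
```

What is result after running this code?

Step 1: Default argument v=val captures val at each iteration.
Step 2: a() returns 42 (captured at first iteration), b() returns 5 (captured at second).
Step 3: result = 42 + 5 = 47

The answer is 47.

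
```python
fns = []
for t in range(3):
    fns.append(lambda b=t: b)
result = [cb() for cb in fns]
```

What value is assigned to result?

Step 1: Default arg b=t captures t at each iteration.
Step 2: Each lambda has its own default: 0, 1, ..., 2.
Step 3: result = [0, 1, 2]

The answer is [0, 1, 2].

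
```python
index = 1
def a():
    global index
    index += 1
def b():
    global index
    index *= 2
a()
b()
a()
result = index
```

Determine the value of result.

Step 1: index = 1.
Step 2: a(): index = 1 + 1 = 2.
Step 3: b(): index = 2 * 2 = 4.
Step 4: a(): index = 4 + 1 = 5

The answer is 5.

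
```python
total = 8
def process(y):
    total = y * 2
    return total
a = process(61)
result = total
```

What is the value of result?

Step 1: Global total = 8.
Step 2: process(61) creates local total = 61 * 2 = 122.
Step 3: Global total unchanged because no global keyword. result = 8

The answer is 8.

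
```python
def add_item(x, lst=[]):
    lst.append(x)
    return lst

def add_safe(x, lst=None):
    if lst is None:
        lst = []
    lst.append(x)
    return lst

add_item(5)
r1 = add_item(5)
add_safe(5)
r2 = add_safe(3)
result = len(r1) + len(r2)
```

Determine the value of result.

Step 1: add_item shares mutable default: after 2 calls, lst = [5, 5], len = 2.
Step 2: add_safe creates fresh list each time: r2 = [3], len = 1.
Step 3: result = 2 + 1 = 3

The answer is 3.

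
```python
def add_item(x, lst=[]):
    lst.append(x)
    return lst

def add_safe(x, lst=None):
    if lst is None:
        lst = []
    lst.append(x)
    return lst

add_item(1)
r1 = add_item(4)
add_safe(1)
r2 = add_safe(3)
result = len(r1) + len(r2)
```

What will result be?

Step 1: add_item shares mutable default: after 2 calls, lst = [1, 4], len = 2.
Step 2: add_safe creates fresh list each time: r2 = [3], len = 1.
Step 3: result = 2 + 1 = 3

The answer is 3.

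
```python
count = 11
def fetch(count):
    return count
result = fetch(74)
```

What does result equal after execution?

Step 1: Global count = 11.
Step 2: fetch(74) takes parameter count = 74, which shadows the global.
Step 3: result = 74

The answer is 74.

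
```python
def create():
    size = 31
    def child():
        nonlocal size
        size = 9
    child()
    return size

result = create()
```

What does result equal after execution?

Step 1: create() sets size = 31.
Step 2: child() uses nonlocal to reassign size = 9.
Step 3: result = 9

The answer is 9.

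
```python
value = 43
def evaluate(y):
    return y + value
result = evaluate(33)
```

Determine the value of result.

Step 1: value = 43 is defined globally.
Step 2: evaluate(33) uses parameter y = 33 and looks up value from global scope = 43.
Step 3: result = 33 + 43 = 76

The answer is 76.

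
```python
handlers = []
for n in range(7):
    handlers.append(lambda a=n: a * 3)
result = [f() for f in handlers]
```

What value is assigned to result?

Step 1: Default arg a=n captures n at each iteration.
Step 2: handlers[k] has a defaulting to k, returns k * 3.
Step 3: result = [0, 3, 6, 9, 12, 15, 18]

The answer is [0, 3, 6, 9, 12, 15, 18].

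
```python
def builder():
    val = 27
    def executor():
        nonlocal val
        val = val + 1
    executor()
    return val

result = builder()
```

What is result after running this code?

Step 1: builder() sets val = 27.
Step 2: executor() uses nonlocal to modify val in builder's scope: val = 27 + 1 = 28.
Step 3: builder() returns the modified val = 28

The answer is 28.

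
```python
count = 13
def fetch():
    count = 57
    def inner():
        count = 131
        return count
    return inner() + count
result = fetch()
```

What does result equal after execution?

Step 1: fetch() has local count = 57. inner() has local count = 131.
Step 2: inner() returns its local count = 131.
Step 3: fetch() returns 131 + its own count (57) = 188

The answer is 188.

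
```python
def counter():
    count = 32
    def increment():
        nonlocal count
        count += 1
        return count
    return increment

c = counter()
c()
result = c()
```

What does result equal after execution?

Step 1: counter() creates closure with count = 32.
Step 2: Each c() call increments count via nonlocal. After 2 calls: 32 + 2 = 34.
Step 3: result = 34

The answer is 34.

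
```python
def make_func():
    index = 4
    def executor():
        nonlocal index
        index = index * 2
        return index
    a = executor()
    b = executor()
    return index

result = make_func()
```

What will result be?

Step 1: index starts at 4.
Step 2: First executor(): index = 4 * 2 = 8.
Step 3: Second executor(): index = 8 * 2 = 16.
Step 4: result = 16

The answer is 16.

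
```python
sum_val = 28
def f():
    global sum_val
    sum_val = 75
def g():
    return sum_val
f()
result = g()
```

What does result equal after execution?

Step 1: sum_val = 28.
Step 2: f() sets global sum_val = 75.
Step 3: g() reads global sum_val = 75. result = 75

The answer is 75.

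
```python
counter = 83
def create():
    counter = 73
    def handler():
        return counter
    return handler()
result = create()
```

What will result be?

Step 1: counter = 83 globally, but create() defines counter = 73 locally.
Step 2: handler() looks up counter. Not in local scope, so checks enclosing scope (create) and finds counter = 73.
Step 3: result = 73

The answer is 73.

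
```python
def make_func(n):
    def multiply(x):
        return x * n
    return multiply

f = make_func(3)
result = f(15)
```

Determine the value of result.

Step 1: make_func(3) returns multiply closure with n = 3.
Step 2: f(15) computes 15 * 3 = 45.
Step 3: result = 45

The answer is 45.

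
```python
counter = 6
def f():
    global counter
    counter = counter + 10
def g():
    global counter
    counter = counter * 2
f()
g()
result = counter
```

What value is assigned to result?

Step 1: counter = 6.
Step 2: f() adds 10: counter = 6 + 10 = 16.
Step 3: g() doubles: counter = 16 * 2 = 32.
Step 4: result = 32

The answer is 32.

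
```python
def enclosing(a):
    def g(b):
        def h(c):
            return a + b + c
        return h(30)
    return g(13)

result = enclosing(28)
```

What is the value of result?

Step 1: a = 28, b = 13, c = 30 across three nested scopes.
Step 2: h() accesses all three via LEGB rule.
Step 3: result = 28 + 13 + 30 = 71

The answer is 71.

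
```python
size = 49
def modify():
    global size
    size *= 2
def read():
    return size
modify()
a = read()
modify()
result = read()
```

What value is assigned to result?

Step 1: size = 49.
Step 2: First modify(): size = 49 * 2 = 98.
Step 3: Second modify(): size = 98 * 2 = 196.
Step 4: read() returns 196

The answer is 196.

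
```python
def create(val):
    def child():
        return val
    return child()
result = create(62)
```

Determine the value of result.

Step 1: create(62) binds parameter val = 62.
Step 2: child() looks up val in enclosing scope and finds the parameter val = 62.
Step 3: result = 62

The answer is 62.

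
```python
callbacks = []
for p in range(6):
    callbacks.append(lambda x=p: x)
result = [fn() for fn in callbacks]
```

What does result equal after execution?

Step 1: Default arg x=p captures p at each iteration.
Step 2: Each lambda has its own default: 0, 1, ..., 5.
Step 3: result = [0, 1, 2, 3, 4, 5]

The answer is [0, 1, 2, 3, 4, 5].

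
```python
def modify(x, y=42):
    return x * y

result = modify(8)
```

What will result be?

Step 1: modify(8) uses default y = 42.
Step 2: Returns 8 * 42 = 336.
Step 3: result = 336

The answer is 336.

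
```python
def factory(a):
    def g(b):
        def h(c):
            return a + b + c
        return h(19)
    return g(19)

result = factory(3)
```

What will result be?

Step 1: a = 3, b = 19, c = 19 across three nested scopes.
Step 2: h() accesses all three via LEGB rule.
Step 3: result = 3 + 19 + 19 = 41

The answer is 41.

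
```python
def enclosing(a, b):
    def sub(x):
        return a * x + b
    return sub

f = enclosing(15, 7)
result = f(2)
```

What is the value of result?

Step 1: enclosing(15, 7) captures a = 15, b = 7.
Step 2: f(2) computes 15 * 2 + 7 = 37.
Step 3: result = 37

The answer is 37.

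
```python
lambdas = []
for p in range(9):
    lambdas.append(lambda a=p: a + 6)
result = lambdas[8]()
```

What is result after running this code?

Step 1: Default argument a=p captures p's value at definition time.
Step 2: lambdas[8] was defined when p = 8, so a defaults to 8.
Step 3: result = 8 + 6 = 14 (default arg fixes the late binding issue)

The answer is 14.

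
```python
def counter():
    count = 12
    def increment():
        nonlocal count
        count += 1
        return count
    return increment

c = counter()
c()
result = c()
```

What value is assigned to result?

Step 1: counter() creates closure with count = 12.
Step 2: Each c() call increments count via nonlocal. After 2 calls: 12 + 2 = 14.
Step 3: result = 14

The answer is 14.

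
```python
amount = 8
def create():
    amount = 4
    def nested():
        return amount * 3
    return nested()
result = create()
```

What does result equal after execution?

Step 1: create() shadows global amount with amount = 4.
Step 2: nested() finds amount = 4 in enclosing scope, computes 4 * 3 = 12.
Step 3: result = 12

The answer is 12.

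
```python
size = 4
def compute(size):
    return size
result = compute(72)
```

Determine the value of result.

Step 1: Global size = 4.
Step 2: compute(72) takes parameter size = 72, which shadows the global.
Step 3: result = 72

The answer is 72.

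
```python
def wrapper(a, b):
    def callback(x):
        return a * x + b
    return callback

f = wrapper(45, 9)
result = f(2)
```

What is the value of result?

Step 1: wrapper(45, 9) captures a = 45, b = 9.
Step 2: f(2) computes 45 * 2 + 9 = 99.
Step 3: result = 99

The answer is 99.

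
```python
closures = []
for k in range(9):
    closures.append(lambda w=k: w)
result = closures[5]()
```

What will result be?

Step 1: Default argument w=k captures k's value at each iteration.
Step 2: closures[5] captured w = 5 when k was 5.
Step 3: result = 5

The answer is 5.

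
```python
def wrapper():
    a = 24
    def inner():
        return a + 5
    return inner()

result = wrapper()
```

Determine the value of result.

Step 1: wrapper() defines a = 24.
Step 2: inner() reads a = 24 from enclosing scope, returns 24 + 5 = 29.
Step 3: result = 29

The answer is 29.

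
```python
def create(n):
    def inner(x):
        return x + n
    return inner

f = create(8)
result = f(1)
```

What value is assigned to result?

Step 1: create(8) creates a closure that captures n = 8.
Step 2: f(1) calls the closure with x = 1, returning 1 + 8 = 9.
Step 3: result = 9

The answer is 9.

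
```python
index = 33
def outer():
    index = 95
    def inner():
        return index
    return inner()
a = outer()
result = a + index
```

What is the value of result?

Step 1: outer() has local index = 95. inner() reads from enclosing.
Step 2: outer() returns 95. Global index = 33 unchanged.
Step 3: result = 95 + 33 = 128

The answer is 128.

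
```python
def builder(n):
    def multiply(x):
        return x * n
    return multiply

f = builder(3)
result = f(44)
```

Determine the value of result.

Step 1: builder(3) returns multiply closure with n = 3.
Step 2: f(44) computes 44 * 3 = 132.
Step 3: result = 132

The answer is 132.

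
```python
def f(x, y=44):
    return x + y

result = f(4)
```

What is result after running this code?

Step 1: f(4) uses default y = 44.
Step 2: Returns 4 + 44 = 48.
Step 3: result = 48

The answer is 48.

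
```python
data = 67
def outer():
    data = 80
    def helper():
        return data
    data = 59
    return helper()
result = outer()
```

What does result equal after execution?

Step 1: outer() sets data = 80, then later data = 59.
Step 2: helper() is called after data is reassigned to 59. Closures capture variables by reference, not by value.
Step 3: result = 59

The answer is 59.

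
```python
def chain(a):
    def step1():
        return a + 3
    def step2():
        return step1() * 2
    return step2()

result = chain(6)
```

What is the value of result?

Step 1: chain(6) captures a = 6.
Step 2: step2() calls step1() which returns 6 + 3 = 9.
Step 3: step2() returns 9 * 2 = 18

The answer is 18.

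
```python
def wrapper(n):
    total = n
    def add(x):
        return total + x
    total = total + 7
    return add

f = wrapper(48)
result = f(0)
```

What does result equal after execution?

Step 1: wrapper(48) sets total = 48, then total = 48 + 7 = 55.
Step 2: Closures capture by reference, so add sees total = 55.
Step 3: f(0) returns 55 + 0 = 55

The answer is 55.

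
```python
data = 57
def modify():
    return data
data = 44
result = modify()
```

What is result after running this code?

Step 1: data is first set to 57, then reassigned to 44.
Step 2: modify() is called after the reassignment, so it looks up the current global data = 44.
Step 3: result = 44

The answer is 44.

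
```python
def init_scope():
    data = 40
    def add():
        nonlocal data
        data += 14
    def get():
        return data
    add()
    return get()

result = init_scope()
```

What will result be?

Step 1: data = 40. add() modifies it via nonlocal, get() reads it.
Step 2: add() makes data = 40 + 14 = 54.
Step 3: get() returns 54. result = 54

The answer is 54.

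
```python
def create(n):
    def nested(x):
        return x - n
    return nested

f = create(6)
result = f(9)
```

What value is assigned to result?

Step 1: create(6) creates a closure capturing n = 6.
Step 2: f(9) computes 9 - 6 = 3.
Step 3: result = 3

The answer is 3.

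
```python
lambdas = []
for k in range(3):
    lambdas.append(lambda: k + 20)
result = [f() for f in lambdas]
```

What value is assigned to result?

Step 1: All lambdas capture k by reference. After the loop, k = 2.
Step 2: Each call returns 2 + 20 = 22.
Step 3: result = [22, 22, 22]

The answer is [22, 22, 22].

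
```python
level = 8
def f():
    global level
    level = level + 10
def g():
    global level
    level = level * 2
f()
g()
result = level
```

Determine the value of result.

Step 1: level = 8.
Step 2: f() adds 10: level = 8 + 10 = 18.
Step 3: g() doubles: level = 18 * 2 = 36.
Step 4: result = 36

The answer is 36.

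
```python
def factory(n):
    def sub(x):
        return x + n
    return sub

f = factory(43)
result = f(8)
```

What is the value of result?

Step 1: factory(43) creates a closure that captures n = 43.
Step 2: f(8) calls the closure with x = 8, returning 8 + 43 = 51.
Step 3: result = 51

The answer is 51.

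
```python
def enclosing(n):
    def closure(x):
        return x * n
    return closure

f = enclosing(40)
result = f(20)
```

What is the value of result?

Step 1: enclosing(40) creates a closure capturing n = 40.
Step 2: f(20) computes 20 * 40 = 800.
Step 3: result = 800

The answer is 800.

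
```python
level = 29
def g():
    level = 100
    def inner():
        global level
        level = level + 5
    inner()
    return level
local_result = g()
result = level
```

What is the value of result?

Step 1: Global level = 29. g() creates local level = 100.
Step 2: inner() declares global level and adds 5: global level = 29 + 5 = 34.
Step 3: g() returns its local level = 100 (unaffected by inner).
Step 4: result = global level = 34

The answer is 34.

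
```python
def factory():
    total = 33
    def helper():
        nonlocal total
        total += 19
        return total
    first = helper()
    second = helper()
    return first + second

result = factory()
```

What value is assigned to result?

Step 1: total starts at 33.
Step 2: First call: total = 33 + 19 = 52, returns 52.
Step 3: Second call: total = 52 + 19 = 71, returns 71.
Step 4: result = 52 + 71 = 123

The answer is 123.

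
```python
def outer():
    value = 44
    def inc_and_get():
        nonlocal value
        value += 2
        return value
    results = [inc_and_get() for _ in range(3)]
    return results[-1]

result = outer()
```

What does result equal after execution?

Step 1: value = 44.
Step 2: Three calls to inc_and_get(), each adding 2.
Step 3: Last value = 44 + 2 * 3 = 50

The answer is 50.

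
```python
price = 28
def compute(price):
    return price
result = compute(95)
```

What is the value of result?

Step 1: Global price = 28.
Step 2: compute(95) takes parameter price = 95, which shadows the global.
Step 3: result = 95

The answer is 95.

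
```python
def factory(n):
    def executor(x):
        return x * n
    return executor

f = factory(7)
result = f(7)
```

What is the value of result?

Step 1: factory(7) creates a closure capturing n = 7.
Step 2: f(7) computes 7 * 7 = 49.
Step 3: result = 49

The answer is 49.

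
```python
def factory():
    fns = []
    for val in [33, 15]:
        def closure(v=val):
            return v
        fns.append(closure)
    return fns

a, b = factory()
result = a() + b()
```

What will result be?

Step 1: Default argument v=val captures val at each iteration.
Step 2: a() returns 33 (captured at first iteration), b() returns 15 (captured at second).
Step 3: result = 33 + 15 = 48

The answer is 48.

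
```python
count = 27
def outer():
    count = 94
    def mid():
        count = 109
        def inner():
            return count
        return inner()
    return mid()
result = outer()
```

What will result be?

Step 1: Three levels of shadowing: global 27, outer 94, mid 109.
Step 2: inner() finds count = 109 in enclosing mid() scope.
Step 3: result = 109

The answer is 109.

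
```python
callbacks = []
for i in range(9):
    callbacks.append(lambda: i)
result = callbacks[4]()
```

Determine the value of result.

Step 1: The loop creates 9 lambdas, all referencing the same variable i.
Step 2: After the loop, i = 8 (final value).
Step 3: callbacks[4]() looks up i at call time and finds 8. This is the late binding gotcha. result = 8

The answer is 8.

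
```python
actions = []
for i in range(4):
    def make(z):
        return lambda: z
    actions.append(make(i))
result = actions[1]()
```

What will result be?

Step 1: make(i) creates a new scope capturing z = i at call time.
Step 2: actions[1] = make(1), so its lambda captures z = 1.
Step 3: result = 1 (closure factory fixes late binding)

The answer is 1.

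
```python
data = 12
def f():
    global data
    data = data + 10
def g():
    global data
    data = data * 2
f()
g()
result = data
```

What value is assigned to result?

Step 1: data = 12.
Step 2: f() adds 10: data = 12 + 10 = 22.
Step 3: g() doubles: data = 22 * 2 = 44.
Step 4: result = 44

The answer is 44.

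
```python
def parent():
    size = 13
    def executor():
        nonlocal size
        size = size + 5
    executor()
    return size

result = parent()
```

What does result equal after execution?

Step 1: parent() sets size = 13.
Step 2: executor() uses nonlocal to modify size in parent's scope: size = 13 + 5 = 18.
Step 3: parent() returns the modified size = 18

The answer is 18.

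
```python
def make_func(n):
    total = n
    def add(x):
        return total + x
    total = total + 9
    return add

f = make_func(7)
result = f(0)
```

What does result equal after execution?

Step 1: make_func(7) sets total = 7, then total = 7 + 9 = 16.
Step 2: Closures capture by reference, so add sees total = 16.
Step 3: f(0) returns 16 + 0 = 16

The answer is 16.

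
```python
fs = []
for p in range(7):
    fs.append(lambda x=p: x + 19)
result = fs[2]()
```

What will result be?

Step 1: Default argument x=p captures p's value at definition time.
Step 2: fs[2] was defined when p = 2, so x defaults to 2.
Step 3: result = 2 + 19 = 21 (default arg fixes the late binding issue)

The answer is 21.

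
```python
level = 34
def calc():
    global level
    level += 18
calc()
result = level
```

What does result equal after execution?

Step 1: level = 34 globally.
Step 2: calc() modifies global level: level += 18 = 52.
Step 3: result = 52

The answer is 52.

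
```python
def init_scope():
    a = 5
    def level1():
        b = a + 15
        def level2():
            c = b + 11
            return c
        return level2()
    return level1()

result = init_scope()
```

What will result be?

Step 1: a = 5. b = a + 15 = 20.
Step 2: c = b + 11 = 20 + 11 = 31.
Step 3: result = 31

The answer is 31.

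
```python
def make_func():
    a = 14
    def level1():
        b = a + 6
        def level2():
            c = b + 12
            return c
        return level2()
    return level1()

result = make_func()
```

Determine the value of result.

Step 1: a = 14. b = a + 6 = 20.
Step 2: c = b + 12 = 20 + 12 = 32.
Step 3: result = 32

The answer is 32.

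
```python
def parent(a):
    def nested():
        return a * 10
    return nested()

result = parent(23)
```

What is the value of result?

Step 1: parent(23) binds parameter a = 23.
Step 2: nested() accesses a = 23 from enclosing scope.
Step 3: result = 23 * 10 = 230

The answer is 230.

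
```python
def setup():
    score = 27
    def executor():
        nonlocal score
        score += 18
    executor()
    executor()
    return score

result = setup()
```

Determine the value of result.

Step 1: score starts at 27.
Step 2: executor() is called 2 times, each adding 18.
Step 3: score = 27 + 18 * 2 = 63

The answer is 63.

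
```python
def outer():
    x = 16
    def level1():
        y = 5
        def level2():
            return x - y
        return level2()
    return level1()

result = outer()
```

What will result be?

Step 1: x = 16 in outer. y = 5 in level1.
Step 2: level2() reads x = 16 and y = 5 from enclosing scopes.
Step 3: result = 16 - 5 = 11

The answer is 11.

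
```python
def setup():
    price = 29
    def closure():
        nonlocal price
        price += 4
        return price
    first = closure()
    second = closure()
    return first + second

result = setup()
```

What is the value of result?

Step 1: price starts at 29.
Step 2: First call: price = 29 + 4 = 33, returns 33.
Step 3: Second call: price = 33 + 4 = 37, returns 37.
Step 4: result = 33 + 37 = 70

The answer is 70.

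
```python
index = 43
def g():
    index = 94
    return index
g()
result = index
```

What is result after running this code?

Step 1: Global index = 43.
Step 2: g() creates local index = 94 (shadow, not modification).
Step 3: After g() returns, global index is unchanged. result = 43

The answer is 43.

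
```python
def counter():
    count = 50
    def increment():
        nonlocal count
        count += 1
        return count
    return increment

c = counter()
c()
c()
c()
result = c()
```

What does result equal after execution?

Step 1: counter() creates closure with count = 50.
Step 2: Each c() call increments count via nonlocal. After 4 calls: 50 + 4 = 54.
Step 3: result = 54

The answer is 54.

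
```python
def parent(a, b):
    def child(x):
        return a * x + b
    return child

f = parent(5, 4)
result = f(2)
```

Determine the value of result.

Step 1: parent(5, 4) captures a = 5, b = 4.
Step 2: f(2) computes 5 * 2 + 4 = 14.
Step 3: result = 14

The answer is 14.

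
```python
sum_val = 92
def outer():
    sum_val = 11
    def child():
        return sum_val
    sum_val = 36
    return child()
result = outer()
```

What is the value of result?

Step 1: outer() sets sum_val = 11, then later sum_val = 36.
Step 2: child() is called after sum_val is reassigned to 36. Closures capture variables by reference, not by value.
Step 3: result = 36

The answer is 36.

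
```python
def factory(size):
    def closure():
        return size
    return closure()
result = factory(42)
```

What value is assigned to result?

Step 1: factory(42) binds parameter size = 42.
Step 2: closure() looks up size in enclosing scope and finds the parameter size = 42.
Step 3: result = 42

The answer is 42.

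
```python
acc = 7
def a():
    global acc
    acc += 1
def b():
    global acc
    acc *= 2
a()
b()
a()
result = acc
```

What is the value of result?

Step 1: acc = 7.
Step 2: a(): acc = 7 + 1 = 8.
Step 3: b(): acc = 8 * 2 = 16.
Step 4: a(): acc = 16 + 1 = 17

The answer is 17.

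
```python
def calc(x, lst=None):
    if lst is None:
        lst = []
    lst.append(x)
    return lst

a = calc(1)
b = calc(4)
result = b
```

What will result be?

Step 1: None default with guard creates a NEW list each call.
Step 2: a = [1] (fresh list). b = [4] (another fresh list).
Step 3: result = [4] (this is the fix for mutable default)

The answer is [4].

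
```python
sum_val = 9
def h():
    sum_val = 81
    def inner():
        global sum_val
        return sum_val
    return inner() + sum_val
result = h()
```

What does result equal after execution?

Step 1: Global sum_val = 9. h() shadows with local sum_val = 81.
Step 2: inner() uses global keyword, so inner() returns global sum_val = 9.
Step 3: h() returns 9 + 81 = 90

The answer is 90.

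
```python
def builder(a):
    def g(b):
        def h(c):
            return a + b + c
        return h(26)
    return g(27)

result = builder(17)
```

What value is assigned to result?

Step 1: a = 17, b = 27, c = 26 across three nested scopes.
Step 2: h() accesses all three via LEGB rule.
Step 3: result = 17 + 27 + 26 = 70

The answer is 70.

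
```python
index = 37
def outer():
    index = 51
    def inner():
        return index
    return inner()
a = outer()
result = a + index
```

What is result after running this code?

Step 1: outer() has local index = 51. inner() reads from enclosing.
Step 2: outer() returns 51. Global index = 37 unchanged.
Step 3: result = 51 + 37 = 88

The answer is 88.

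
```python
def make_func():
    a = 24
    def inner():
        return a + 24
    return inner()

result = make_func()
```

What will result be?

Step 1: make_func() defines a = 24.
Step 2: inner() reads a = 24 from enclosing scope, returns 24 + 24 = 48.
Step 3: result = 48

The answer is 48.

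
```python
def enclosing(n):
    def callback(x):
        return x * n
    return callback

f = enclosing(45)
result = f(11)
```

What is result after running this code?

Step 1: enclosing(45) creates a closure capturing n = 45.
Step 2: f(11) computes 11 * 45 = 495.
Step 3: result = 495

The answer is 495.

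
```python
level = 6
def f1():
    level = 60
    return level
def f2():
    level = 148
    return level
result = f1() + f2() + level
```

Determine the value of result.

Step 1: Each function shadows global level with its own local.
Step 2: f1() returns 60, f2() returns 148.
Step 3: Global level = 6 is unchanged. result = 60 + 148 + 6 = 214

The answer is 214.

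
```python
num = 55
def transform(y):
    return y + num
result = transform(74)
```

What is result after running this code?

Step 1: num = 55 is defined globally.
Step 2: transform(74) uses parameter y = 74 and looks up num from global scope = 55.
Step 3: result = 74 + 55 = 129

The answer is 129.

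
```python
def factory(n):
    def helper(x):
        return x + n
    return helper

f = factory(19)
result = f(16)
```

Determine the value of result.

Step 1: factory(19) creates a closure that captures n = 19.
Step 2: f(16) calls the closure with x = 16, returning 16 + 19 = 35.
Step 3: result = 35

The answer is 35.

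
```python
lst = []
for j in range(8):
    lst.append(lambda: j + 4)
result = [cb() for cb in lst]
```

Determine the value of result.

Step 1: All lambdas capture j by reference. After the loop, j = 7.
Step 2: Each call returns 7 + 4 = 11.
Step 3: result = [11, 11, 11, 11, 11, 11, 11, 11]

The answer is [11, 11, 11, 11, 11, 11, 11, 11].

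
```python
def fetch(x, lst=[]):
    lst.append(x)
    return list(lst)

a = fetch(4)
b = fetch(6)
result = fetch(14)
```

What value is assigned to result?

Step 1: Default list is shared. list() creates copies for return values.
Step 2: Internal list grows: [4] -> [4, 6] -> [4, 6, 14].
Step 3: result = [4, 6, 14]

The answer is [4, 6, 14].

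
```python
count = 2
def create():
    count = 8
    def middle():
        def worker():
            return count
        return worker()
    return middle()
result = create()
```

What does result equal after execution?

Step 1: create() defines count = 8. middle() and worker() have no local count.
Step 2: worker() checks local (none), enclosing middle() (none), enclosing create() and finds count = 8.
Step 3: result = 8

The answer is 8.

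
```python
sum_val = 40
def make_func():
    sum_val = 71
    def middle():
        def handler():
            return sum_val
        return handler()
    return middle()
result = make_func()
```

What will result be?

Step 1: make_func() defines sum_val = 71. middle() and handler() have no local sum_val.
Step 2: handler() checks local (none), enclosing middle() (none), enclosing make_func() and finds sum_val = 71.
Step 3: result = 71

The answer is 71.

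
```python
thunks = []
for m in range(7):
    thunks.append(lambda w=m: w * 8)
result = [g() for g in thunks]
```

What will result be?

Step 1: Default arg w=m captures m at each iteration.
Step 2: thunks[k] has w defaulting to k, returns k * 8.
Step 3: result = [0, 8, 16, 24, 32, 40, 48]

The answer is [0, 8, 16, 24, 32, 40, 48].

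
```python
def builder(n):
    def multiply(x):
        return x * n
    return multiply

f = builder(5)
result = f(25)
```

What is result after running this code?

Step 1: builder(5) returns multiply closure with n = 5.
Step 2: f(25) computes 25 * 5 = 125.
Step 3: result = 125

The answer is 125.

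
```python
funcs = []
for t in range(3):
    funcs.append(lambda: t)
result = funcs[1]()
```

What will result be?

Step 1: The loop creates 3 lambdas, all referencing the same variable t.
Step 2: After the loop, t = 2 (final value).
Step 3: funcs[1]() looks up t at call time and finds 2. This is the late binding gotcha. result = 2

The answer is 2.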